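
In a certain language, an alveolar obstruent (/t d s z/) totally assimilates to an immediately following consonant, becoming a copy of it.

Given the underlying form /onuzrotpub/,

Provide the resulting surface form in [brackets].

[onurroppub]

/z/ before /r/ → [r] (total assimilation)
/t/ before /p/ → [p] (total assimilation)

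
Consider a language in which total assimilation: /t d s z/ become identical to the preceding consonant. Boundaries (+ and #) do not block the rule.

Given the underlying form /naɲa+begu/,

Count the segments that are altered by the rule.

0

No segment meets the rule's conditions.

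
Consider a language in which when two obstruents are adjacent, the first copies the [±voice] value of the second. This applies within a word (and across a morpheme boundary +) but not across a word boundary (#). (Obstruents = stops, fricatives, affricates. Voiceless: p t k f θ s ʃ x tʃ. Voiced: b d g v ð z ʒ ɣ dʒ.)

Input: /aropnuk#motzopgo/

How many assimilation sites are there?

2

/t/ before /z/ (voiced) → [d]
/p/ before /g/ (voiced) → [b]
2 segments change.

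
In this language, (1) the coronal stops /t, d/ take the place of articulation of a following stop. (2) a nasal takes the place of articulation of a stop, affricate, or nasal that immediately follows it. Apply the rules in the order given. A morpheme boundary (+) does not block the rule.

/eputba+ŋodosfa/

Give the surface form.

Rule 1: /t/ before /b/ (labial) → [p]
After rule 1: epupba+ŋodosfa
Rule 2: no segment meets the rule's conditions; no change.

[epupba+ŋodosfa]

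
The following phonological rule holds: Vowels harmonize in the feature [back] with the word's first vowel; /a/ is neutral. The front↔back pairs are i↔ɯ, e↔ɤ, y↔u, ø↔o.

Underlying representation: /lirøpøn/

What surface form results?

[lirøpøn]

no segment meets the rule's conditions; no change.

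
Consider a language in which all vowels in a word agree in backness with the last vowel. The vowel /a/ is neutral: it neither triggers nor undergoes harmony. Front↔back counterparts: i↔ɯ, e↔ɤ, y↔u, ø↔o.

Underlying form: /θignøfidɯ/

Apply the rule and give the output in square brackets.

/i/ harmonizes with /ɯ/ ([+back]) → [ɯ]
/ø/ harmonizes with /ɯ/ ([+back]) → [o]
/i/ harmonizes with /ɯ/ ([+back]) → [ɯ]

[θɯgnofɯdɯ]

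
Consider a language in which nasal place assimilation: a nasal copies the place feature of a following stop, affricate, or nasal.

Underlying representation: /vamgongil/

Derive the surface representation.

[vaŋgoŋgil]

/m/ before /g/ (velar) → [ŋ]
/n/ before /g/ (velar) → [ŋ]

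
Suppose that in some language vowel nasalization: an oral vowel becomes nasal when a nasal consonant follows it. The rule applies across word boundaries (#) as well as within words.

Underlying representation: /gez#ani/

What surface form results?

/a/ before nasal /n/ → [ã]

[gez#ãni]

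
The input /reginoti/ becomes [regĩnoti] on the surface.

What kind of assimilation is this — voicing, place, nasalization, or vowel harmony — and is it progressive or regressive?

nasalization, regressive

/i/→[ĩ].
Each target copies a feature from the following segment, so the direction is regressive.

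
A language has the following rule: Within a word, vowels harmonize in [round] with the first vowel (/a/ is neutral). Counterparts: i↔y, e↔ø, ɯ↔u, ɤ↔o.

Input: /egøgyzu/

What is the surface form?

/ø/ harmonizes with /e/ ([-round]) → [e]
/y/ harmonizes with /e/ ([-round]) → [i]
/u/ harmonizes with /e/ ([-round]) → [ɯ]

[egegizɯ]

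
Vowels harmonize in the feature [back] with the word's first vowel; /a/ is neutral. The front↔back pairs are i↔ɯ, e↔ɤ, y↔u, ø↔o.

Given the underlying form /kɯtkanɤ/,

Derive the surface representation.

[kɯtkanɤ]

no segment meets the rule's conditions; no change.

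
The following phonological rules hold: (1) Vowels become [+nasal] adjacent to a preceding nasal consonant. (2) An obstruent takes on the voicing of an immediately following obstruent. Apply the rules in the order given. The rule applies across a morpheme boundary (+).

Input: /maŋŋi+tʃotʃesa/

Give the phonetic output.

Rule 1: /a/ after nasal /m/ → [ã]
Rule 1: /i/ after nasal /ŋ/ → [ĩ]
After rule 1: mãŋŋĩ+tʃotʃesa
Rule 2: no segment meets the rule's conditions; no change.

[mãŋŋĩ+tʃotʃesa]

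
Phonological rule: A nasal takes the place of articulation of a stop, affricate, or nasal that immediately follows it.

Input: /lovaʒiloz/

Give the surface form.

no segment meets the rule's conditions; no change.

[lovaʒiloz]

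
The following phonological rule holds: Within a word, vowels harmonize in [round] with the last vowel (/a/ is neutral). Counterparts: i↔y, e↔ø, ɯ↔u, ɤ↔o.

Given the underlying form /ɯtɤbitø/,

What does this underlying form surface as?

[utobytø]

/ɯ/ harmonizes with /ø/ ([+round]) → [u]
/ɤ/ harmonizes with /ø/ ([+round]) → [o]
/i/ harmonizes with /ø/ ([+round]) → [y]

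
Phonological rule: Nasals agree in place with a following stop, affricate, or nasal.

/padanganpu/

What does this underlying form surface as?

[padaŋgampu]

/n/ before /g/ (velar) → [ŋ]
/n/ before /p/ (labial) → [m]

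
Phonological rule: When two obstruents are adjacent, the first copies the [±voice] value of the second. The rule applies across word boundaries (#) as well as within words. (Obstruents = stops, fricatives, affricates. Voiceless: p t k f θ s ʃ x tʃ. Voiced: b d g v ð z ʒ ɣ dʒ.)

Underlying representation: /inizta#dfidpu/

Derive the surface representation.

/z/ before /t/ (voiceless) → [s]
/d/ before /f/ (voiceless) → [t]
/d/ before /p/ (voiceless) → [t]

[inista#tfitpu]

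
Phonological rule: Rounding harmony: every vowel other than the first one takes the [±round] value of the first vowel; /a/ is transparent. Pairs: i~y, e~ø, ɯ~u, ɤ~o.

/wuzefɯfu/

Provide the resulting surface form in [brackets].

[wuzøfufu]

/e/ harmonizes with /u/ ([+round]) → [ø]
/ɯ/ harmonizes with /u/ ([+round]) → [u]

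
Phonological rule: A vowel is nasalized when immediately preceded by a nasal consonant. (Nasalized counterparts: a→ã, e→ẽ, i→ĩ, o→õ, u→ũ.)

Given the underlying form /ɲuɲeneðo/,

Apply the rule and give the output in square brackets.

/u/ after nasal /ɲ/ → [ũ]
/e/ after nasal /ɲ/ → [ẽ]
/e/ after nasal /n/ → [ẽ]

[ɲũɲẽnẽðo]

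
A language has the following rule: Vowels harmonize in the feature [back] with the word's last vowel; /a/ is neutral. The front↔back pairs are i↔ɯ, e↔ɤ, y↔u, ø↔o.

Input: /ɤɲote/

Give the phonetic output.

/ɤ/ harmonizes with /e/ ([-back]) → [e]
/o/ harmonizes with /e/ ([-back]) → [ø]

[eɲøte]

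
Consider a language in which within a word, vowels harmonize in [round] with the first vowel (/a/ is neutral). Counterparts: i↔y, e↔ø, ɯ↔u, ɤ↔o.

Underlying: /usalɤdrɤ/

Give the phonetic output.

/ɤ/ harmonizes with /u/ ([+round]) → [o]
/ɤ/ harmonizes with /u/ ([+round]) → [o]

[usalodro]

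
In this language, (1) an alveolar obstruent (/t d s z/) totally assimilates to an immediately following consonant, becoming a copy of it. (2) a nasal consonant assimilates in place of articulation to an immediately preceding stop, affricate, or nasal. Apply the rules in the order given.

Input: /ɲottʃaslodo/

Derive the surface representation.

[ɲotʃtʃallodo]

Rule 1: /t/ before /tʃ/ → [tʃ] (total assimilation)
Rule 1: /s/ before /l/ → [l] (total assimilation)
After rule 1: ɲotʃtʃallodo
Rule 2: no segment meets the rule's conditions; no change.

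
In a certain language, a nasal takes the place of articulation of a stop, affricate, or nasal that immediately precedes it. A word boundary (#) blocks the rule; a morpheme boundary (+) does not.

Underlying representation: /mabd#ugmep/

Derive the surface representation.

/m/ after /g/ (velar) → [ŋ]

[mabd#ugŋep]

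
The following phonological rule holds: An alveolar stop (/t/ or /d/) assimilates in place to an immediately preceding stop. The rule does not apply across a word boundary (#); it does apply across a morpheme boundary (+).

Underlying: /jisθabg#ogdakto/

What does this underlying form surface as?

[jisθabg#oggakko]

/d/ after /g/ (velar) → [g]
/t/ after /k/ (velar) → [k]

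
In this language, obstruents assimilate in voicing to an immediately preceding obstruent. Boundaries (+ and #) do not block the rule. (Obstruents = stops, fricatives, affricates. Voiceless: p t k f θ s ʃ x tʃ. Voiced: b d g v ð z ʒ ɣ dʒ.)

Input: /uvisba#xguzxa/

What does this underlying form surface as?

/b/ after /s/ (voiceless) → [p]
/g/ after /x/ (voiceless) → [k]
/x/ after /z/ (voiced) → [ɣ]

[uvispa#xkuzɣa]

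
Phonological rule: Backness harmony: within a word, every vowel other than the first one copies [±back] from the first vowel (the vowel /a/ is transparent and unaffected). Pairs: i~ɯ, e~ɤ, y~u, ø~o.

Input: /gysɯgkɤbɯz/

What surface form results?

/ɯ/ harmonizes with /y/ ([-back]) → [i]
/ɤ/ harmonizes with /y/ ([-back]) → [e]
/ɯ/ harmonizes with /y/ ([-back]) → [i]

[gysigkebiz]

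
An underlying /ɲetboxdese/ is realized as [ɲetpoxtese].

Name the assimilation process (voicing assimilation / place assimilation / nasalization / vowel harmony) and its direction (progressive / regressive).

voicing assimilation, progressive

/b/→[p] /d/→[t].
Each target copies a feature from the preceding segment, so the direction is progressive.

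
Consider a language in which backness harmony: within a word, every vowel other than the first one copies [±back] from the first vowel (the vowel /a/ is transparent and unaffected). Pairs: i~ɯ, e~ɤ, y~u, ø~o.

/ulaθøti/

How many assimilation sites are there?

/ø/ harmonizes with /u/ ([+back]) → [o]
/i/ harmonizes with /u/ ([+back]) → [ɯ]
2 segments change.

2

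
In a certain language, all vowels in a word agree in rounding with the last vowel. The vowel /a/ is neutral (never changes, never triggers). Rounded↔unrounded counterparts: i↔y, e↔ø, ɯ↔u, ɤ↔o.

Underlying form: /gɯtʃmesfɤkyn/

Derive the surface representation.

[gutʃmøsfokyn]

/ɯ/ harmonizes with /y/ ([+round]) → [u]
/e/ harmonizes with /y/ ([+round]) → [ø]
/ɤ/ harmonizes with /y/ ([+round]) → [o]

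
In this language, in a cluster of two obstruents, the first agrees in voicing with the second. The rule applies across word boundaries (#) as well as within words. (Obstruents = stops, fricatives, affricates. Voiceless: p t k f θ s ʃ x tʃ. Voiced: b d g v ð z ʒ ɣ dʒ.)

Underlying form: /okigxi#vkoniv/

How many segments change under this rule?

/g/ before /x/ (voiceless) → [k]
/v/ before /k/ (voiceless) → [f]
2 segments change.

2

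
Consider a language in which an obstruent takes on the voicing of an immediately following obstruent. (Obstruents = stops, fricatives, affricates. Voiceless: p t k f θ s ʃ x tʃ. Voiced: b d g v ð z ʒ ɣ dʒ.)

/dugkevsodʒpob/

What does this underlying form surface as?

/g/ before /k/ (voiceless) → [k]
/v/ before /s/ (voiceless) → [f]
/dʒ/ before /p/ (voiceless) → [tʃ]

[dukkefsotʃpob]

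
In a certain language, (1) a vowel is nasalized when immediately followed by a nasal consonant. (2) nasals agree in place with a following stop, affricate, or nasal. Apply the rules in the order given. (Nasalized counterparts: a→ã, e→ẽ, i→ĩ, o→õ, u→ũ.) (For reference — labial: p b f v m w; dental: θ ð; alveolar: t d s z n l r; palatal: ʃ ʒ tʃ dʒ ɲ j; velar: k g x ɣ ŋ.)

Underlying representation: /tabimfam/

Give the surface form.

Rule 1: /i/ before nasal /m/ → [ĩ]
Rule 1: /a/ before nasal /m/ → [ã]
After rule 1: tabĩmfãm
Rule 2: no segment meets the rule's conditions; no change.

[tabĩmfãm]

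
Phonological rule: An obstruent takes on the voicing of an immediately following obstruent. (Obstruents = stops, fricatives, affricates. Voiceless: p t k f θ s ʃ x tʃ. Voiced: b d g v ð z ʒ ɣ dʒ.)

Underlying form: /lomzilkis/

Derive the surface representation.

no segment meets the rule's conditions; no change.

[lomzilkis]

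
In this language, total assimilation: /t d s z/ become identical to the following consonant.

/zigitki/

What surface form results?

[zigikki]

/t/ before /k/ → [k] (total assimilation)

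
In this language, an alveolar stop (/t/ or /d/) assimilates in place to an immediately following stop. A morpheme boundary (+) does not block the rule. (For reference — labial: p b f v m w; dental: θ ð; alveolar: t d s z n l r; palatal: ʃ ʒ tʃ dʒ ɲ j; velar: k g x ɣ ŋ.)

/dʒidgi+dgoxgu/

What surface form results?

/d/ before /g/ (velar) → [g]
/d/ before /g/ (velar) → [g]

[dʒiggi+ggoxgu]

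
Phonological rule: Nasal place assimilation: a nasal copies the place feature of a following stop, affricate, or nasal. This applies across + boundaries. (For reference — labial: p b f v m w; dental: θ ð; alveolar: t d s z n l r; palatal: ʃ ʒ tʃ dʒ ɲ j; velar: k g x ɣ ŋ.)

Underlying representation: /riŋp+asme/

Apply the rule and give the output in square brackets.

/ŋ/ before /p/ (labial) → [m]

[rimp+asme]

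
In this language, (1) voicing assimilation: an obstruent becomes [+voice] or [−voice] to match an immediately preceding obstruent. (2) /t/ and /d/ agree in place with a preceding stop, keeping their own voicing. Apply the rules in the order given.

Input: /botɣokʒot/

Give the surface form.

Rule 1: /ɣ/ after /t/ (voiceless) → [x]
Rule 1: /ʒ/ after /k/ (voiceless) → [ʃ]
After rule 1: botxokʃot
Rule 2: no segment meets the rule's conditions; no change.

[botxokʃot]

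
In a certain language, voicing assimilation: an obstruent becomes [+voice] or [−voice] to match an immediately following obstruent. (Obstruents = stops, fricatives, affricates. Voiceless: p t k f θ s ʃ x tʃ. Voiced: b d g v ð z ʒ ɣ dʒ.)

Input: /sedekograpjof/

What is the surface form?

no segment meets the rule's conditions; no change.

[sedekograpjof]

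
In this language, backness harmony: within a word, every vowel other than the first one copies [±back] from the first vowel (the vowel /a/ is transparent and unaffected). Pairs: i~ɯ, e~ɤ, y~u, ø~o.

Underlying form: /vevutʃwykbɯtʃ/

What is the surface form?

/u/ harmonizes with /e/ ([-back]) → [y]
/ɯ/ harmonizes with /e/ ([-back]) → [i]

[vevytʃwykbitʃ]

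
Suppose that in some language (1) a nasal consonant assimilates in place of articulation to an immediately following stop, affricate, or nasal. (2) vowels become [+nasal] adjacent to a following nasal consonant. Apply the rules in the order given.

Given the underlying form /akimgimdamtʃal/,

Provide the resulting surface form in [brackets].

[akĩŋgĩndãɲtʃal]

Rule 1: /m/ before /g/ (velar) → [ŋ]
Rule 1: /m/ before /d/ (alveolar) → [n]
Rule 1: /m/ before /tʃ/ (palatal) → [ɲ]
After rule 1: akiŋgindaɲtʃal
Rule 2: /i/ before nasal /ŋ/ → [ĩ]
Rule 2: /i/ before nasal /n/ → [ĩ]
Rule 2: /a/ before nasal /ɲ/ → [ã]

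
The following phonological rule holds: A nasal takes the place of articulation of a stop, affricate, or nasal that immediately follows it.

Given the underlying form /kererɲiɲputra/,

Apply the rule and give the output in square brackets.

[kererɲimputra]

/ɲ/ before /p/ (labial) → [m]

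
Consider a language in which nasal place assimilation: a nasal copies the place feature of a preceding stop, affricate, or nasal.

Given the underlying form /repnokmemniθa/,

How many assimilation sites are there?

3

/n/ after /p/ (labial) → [m]
/m/ after /k/ (velar) → [ŋ]
/n/ after /m/ (labial) → [m]
3 segments change.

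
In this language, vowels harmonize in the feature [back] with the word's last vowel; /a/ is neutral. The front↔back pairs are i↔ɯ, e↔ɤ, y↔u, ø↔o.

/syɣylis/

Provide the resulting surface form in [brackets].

no segment meets the rule's conditions; no change.

[syɣylis]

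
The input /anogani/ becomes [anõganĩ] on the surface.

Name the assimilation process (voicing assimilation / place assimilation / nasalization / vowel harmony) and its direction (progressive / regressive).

nasalization, progressive

/o/→[õ] /i/→[ĩ].
Each target copies a feature from the preceding segment, so the direction is progressive.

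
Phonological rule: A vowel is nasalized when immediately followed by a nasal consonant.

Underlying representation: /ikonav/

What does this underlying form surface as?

[ikõnav]

/o/ before nasal /n/ → [õ]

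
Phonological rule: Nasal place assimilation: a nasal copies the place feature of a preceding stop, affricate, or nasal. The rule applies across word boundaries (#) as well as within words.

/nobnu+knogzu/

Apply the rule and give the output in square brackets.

/n/ after /b/ (labial) → [m]
/n/ after /k/ (velar) → [ŋ]

[nobmu+kŋogzu]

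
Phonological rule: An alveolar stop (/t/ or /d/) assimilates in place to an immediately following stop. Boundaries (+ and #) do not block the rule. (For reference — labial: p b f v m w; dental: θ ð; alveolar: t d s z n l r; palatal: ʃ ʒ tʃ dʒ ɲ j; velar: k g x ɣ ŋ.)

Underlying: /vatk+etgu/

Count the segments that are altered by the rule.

/t/ before /k/ (velar) → [k]
/t/ before /g/ (velar) → [k]
2 segments change.

2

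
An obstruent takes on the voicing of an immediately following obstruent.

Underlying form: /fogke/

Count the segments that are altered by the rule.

/g/ before /k/ (voiceless) → [k]
1 segment changes.

1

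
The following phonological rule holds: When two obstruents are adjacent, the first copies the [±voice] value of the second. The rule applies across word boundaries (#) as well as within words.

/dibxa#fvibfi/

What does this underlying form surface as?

[dipxa#vvipfi]

/b/ before /x/ (voiceless) → [p]
/f/ before /v/ (voiced) → [v]
/b/ before /f/ (voiceless) → [p]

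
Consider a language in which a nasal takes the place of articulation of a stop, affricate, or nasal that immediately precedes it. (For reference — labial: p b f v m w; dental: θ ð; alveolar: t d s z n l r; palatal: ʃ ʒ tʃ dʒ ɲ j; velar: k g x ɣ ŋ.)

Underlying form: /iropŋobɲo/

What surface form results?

/ŋ/ after /p/ (labial) → [m]
/ɲ/ after /b/ (labial) → [m]

[iropmobmo]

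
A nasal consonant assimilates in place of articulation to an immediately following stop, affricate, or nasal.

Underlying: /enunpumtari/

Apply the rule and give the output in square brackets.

[enumpuntari]

/n/ before /p/ (labial) → [m]
/m/ before /t/ (alveolar) → [n]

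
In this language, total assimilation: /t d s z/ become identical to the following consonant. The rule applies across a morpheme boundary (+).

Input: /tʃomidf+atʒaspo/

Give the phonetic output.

[tʃomiff+aʒʒappo]

/d/ before /f/ → [f] (total assimilation)
/t/ before /ʒ/ → [ʒ] (total assimilation)
/s/ before /p/ → [p] (total assimilation)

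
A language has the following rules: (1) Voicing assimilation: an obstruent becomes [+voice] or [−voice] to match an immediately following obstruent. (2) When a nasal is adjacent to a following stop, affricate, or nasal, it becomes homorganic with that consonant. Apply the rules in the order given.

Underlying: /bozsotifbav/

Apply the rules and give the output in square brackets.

[bossotivbav]

Rule 1: /z/ before /s/ (voiceless) → [s]
Rule 1: /f/ before /b/ (voiced) → [v]
After rule 1: bossotivbav
Rule 2: no segment meets the rule's conditions; no change.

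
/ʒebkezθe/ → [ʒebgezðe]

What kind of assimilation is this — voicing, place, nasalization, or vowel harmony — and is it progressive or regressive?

/k/→[g] /θ/→[ð].
Each target copies a feature from the preceding segment, so the direction is progressive.

voicing assimilation, progressive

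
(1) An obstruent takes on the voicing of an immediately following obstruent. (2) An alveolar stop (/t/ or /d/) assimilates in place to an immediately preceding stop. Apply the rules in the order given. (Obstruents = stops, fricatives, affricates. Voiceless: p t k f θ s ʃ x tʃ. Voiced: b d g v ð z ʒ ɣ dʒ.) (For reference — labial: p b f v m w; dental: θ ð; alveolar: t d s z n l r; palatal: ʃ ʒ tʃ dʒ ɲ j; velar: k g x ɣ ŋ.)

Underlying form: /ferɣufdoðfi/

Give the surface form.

[ferɣuvdoθfi]

Rule 1: /f/ before /d/ (voiced) → [v]
Rule 1: /ð/ before /f/ (voiceless) → [θ]
After rule 1: ferɣuvdoθfi
Rule 2: no segment meets the rule's conditions; no change.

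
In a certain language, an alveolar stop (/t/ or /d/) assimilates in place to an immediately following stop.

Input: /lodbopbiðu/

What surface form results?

/d/ before /b/ (labial) → [b]

[lobbopbiðu]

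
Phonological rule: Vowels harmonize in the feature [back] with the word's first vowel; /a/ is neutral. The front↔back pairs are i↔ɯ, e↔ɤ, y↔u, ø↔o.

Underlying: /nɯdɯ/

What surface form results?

no segment meets the rule's conditions; no change.

[nɯdɯ]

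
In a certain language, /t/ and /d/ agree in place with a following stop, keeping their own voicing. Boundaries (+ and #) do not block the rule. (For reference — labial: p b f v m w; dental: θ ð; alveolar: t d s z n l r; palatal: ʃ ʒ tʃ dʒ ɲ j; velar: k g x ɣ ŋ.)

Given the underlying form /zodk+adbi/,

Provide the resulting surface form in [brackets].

/d/ before /k/ (velar) → [g]
/d/ before /b/ (labial) → [b]

[zogk+abbi]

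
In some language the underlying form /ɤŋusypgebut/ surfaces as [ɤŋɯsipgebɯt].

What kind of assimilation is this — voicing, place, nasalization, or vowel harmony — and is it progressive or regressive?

vowel harmony, progressive

/u/→[ɯ] /y/→[i] /u/→[ɯ].
Vowels agree with the first vowel, so the harmony is progressive.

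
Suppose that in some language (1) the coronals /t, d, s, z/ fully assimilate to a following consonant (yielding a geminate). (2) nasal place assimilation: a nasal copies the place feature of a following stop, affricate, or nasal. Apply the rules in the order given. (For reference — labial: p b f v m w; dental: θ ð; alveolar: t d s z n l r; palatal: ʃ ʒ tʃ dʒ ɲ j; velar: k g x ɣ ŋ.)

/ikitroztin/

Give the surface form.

Rule 1: /t/ before /r/ → [r] (total assimilation)
Rule 1: /z/ before /t/ → [t] (total assimilation)
After rule 1: ikirrottin
Rule 2: no segment meets the rule's conditions; no change.

[ikirrottin]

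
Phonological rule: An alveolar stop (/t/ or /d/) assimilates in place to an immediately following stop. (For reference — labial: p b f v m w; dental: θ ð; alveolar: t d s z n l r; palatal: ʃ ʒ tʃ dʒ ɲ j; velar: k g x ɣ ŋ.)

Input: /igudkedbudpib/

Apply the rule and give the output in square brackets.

/d/ before /k/ (velar) → [g]
/d/ before /b/ (labial) → [b]
/d/ before /p/ (labial) → [b]

[igugkebbubpib]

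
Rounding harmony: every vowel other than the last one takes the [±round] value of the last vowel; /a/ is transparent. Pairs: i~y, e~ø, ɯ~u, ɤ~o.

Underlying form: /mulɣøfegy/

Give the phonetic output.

[mulɣøføgy]

/e/ harmonizes with /y/ ([+round]) → [ø]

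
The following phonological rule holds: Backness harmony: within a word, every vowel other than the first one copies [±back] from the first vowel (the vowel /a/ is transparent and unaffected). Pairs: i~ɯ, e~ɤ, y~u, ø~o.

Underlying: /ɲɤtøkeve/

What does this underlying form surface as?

[ɲɤtokɤvɤ]

/ø/ harmonizes with /ɤ/ ([+back]) → [o]
/e/ harmonizes with /ɤ/ ([+back]) → [ɤ]
/e/ harmonizes with /ɤ/ ([+back]) → [ɤ]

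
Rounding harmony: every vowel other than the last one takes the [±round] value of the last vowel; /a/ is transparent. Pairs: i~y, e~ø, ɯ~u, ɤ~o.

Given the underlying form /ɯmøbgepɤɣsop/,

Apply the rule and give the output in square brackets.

[umøbgøpoɣsop]

/ɯ/ harmonizes with /o/ ([+round]) → [u]
/e/ harmonizes with /o/ ([+round]) → [ø]
/ɤ/ harmonizes with /o/ ([+round]) → [o]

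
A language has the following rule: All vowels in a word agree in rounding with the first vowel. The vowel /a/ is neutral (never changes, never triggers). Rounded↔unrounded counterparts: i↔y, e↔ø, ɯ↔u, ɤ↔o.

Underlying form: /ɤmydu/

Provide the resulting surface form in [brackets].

/y/ harmonizes with /ɤ/ ([-round]) → [i]
/u/ harmonizes with /ɤ/ ([-round]) → [ɯ]

[ɤmidɯ]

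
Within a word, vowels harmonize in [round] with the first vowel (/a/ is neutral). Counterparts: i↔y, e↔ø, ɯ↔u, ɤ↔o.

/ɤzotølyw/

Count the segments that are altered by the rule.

/o/ harmonizes with /ɤ/ ([-round]) → [ɤ]
/ø/ harmonizes with /ɤ/ ([-round]) → [e]
/y/ harmonizes with /ɤ/ ([-round]) → [i]
3 segments change.

3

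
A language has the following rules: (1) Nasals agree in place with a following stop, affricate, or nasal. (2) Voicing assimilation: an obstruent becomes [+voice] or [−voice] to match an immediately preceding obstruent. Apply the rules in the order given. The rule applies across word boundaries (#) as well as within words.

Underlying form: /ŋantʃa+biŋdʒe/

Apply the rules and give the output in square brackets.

Rule 1: /n/ before /tʃ/ (palatal) → [ɲ]
Rule 1: /ŋ/ before /dʒ/ (palatal) → [ɲ]
After rule 1: ŋaɲtʃa+biɲdʒe
Rule 2: no segment meets the rule's conditions; no change.

[ŋaɲtʃa+biɲdʒe]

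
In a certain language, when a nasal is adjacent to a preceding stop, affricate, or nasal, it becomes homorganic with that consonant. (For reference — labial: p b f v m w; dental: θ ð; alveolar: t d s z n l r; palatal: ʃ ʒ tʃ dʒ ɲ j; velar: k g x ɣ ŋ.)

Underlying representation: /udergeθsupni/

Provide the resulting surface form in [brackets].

/n/ after /p/ (labial) → [m]

[udergeθsupmi]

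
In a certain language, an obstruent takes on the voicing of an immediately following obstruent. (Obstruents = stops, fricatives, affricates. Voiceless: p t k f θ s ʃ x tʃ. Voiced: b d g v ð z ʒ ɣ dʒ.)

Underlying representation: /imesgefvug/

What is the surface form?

/s/ before /g/ (voiced) → [z]
/f/ before /v/ (voiced) → [v]

[imezgevvug]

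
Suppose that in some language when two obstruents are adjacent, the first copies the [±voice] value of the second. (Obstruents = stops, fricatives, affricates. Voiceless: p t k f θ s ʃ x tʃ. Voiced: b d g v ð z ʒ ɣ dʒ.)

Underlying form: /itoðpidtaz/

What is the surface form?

[itoθpittaz]

/ð/ before /p/ (voiceless) → [θ]
/d/ before /t/ (voiceless) → [t]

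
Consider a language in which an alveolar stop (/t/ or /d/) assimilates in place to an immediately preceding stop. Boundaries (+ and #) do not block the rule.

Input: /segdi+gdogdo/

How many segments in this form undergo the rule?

3

/d/ after /g/ (velar) → [g]
/d/ after /g/ (velar) → [g]
/d/ after /g/ (velar) → [g]
3 segments change.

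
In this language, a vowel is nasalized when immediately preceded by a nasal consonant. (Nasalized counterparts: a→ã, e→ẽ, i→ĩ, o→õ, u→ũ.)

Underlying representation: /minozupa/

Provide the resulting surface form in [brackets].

/i/ after nasal /m/ → [ĩ]
/o/ after nasal /n/ → [õ]

[mĩnõzupa]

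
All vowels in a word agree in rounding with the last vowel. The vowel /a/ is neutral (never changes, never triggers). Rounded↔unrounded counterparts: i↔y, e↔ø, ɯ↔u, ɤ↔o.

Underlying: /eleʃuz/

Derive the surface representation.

[øløʃuz]

/e/ harmonizes with /u/ ([+round]) → [ø]
/e/ harmonizes with /u/ ([+round]) → [ø]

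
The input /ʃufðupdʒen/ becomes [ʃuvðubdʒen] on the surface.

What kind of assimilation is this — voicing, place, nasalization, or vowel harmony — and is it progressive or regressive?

/f/→[v] /p/→[b].
Each target copies a feature from the following segment, so the direction is regressive.

voicing assimilation, regressive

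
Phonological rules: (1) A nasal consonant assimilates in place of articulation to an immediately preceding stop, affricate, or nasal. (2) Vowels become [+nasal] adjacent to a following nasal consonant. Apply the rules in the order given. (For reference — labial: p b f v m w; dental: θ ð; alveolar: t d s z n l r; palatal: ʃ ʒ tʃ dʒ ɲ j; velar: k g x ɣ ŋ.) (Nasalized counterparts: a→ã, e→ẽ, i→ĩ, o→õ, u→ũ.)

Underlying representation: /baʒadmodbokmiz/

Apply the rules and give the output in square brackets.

Rule 1: /m/ after /d/ (alveolar) → [n]
Rule 1: /m/ after /k/ (velar) → [ŋ]
After rule 1: baʒadnodbokŋiz
Rule 2: no segment meets the rule's conditions; no change.

[baʒadnodbokŋiz]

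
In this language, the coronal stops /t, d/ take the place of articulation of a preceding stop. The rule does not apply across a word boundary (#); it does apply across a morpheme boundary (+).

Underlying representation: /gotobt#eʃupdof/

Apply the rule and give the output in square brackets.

/t/ after /b/ (labial) → [p]
/d/ after /p/ (labial) → [b]

[gotobp#eʃupbof]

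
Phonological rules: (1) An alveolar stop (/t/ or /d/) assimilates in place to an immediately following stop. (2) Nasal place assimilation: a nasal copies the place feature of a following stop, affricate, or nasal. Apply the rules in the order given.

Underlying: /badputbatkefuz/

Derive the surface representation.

Rule 1: /d/ before /p/ (labial) → [b]
Rule 1: /t/ before /b/ (labial) → [p]
Rule 1: /t/ before /k/ (velar) → [k]
After rule 1: babpupbakkefuz
Rule 2: no segment meets the rule's conditions; no change.

[babpupbakkefuz]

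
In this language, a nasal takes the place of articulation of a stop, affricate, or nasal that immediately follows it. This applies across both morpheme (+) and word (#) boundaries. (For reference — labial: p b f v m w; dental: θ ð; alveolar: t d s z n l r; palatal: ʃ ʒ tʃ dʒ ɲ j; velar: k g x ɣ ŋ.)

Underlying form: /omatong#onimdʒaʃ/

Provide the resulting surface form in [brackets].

/n/ before /g/ (velar) → [ŋ]
/m/ before /dʒ/ (palatal) → [ɲ]

[omatoŋg#oniɲdʒaʃ]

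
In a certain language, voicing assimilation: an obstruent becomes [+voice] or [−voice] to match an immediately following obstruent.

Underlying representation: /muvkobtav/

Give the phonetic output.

/v/ before /k/ (voiceless) → [f]
/b/ before /t/ (voiceless) → [p]

[mufkoptav]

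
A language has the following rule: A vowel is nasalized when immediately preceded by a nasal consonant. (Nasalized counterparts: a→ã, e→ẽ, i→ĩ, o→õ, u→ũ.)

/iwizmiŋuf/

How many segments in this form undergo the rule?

2

/i/ after nasal /m/ → [ĩ]
/u/ after nasal /ŋ/ → [ũ]
2 segments change.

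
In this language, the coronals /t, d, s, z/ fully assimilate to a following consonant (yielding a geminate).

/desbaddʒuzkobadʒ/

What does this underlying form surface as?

/s/ before /b/ → [b] (total assimilation)
/d/ before /dʒ/ → [dʒ] (total assimilation)
/z/ before /k/ → [k] (total assimilation)

[debbadʒdʒukkobadʒ]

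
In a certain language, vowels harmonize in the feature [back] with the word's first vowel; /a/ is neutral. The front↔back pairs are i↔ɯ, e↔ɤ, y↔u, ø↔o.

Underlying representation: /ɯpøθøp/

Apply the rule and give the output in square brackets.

[ɯpoθop]

/ø/ harmonizes with /ɯ/ ([+back]) → [o]
/ø/ harmonizes with /ɯ/ ([+back]) → [o]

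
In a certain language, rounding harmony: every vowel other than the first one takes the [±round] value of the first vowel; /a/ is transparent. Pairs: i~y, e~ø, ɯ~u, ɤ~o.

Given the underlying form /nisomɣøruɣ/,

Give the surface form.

/o/ harmonizes with /i/ ([-round]) → [ɤ]
/ø/ harmonizes with /i/ ([-round]) → [e]
/u/ harmonizes with /i/ ([-round]) → [ɯ]

[nisɤmɣerɯɣ]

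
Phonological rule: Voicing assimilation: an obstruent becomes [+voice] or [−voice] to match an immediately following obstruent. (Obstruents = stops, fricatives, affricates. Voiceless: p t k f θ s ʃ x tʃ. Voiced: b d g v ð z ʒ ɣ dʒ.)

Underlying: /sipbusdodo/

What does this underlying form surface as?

[sibbuzdodo]

/p/ before /b/ (voiced) → [b]
/s/ before /d/ (voiced) → [z]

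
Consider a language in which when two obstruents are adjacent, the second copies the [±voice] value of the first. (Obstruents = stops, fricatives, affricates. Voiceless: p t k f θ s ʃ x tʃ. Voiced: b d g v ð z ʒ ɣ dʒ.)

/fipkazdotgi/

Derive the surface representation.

/g/ after /t/ (voiceless) → [k]

[fipkazdotki]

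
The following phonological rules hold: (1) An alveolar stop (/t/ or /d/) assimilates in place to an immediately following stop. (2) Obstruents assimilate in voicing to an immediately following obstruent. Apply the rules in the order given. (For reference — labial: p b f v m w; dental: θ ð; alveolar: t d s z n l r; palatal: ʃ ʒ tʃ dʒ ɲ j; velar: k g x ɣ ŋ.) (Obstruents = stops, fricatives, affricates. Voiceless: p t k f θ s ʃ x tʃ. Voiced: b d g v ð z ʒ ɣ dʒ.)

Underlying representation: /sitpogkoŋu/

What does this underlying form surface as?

Rule 1: /t/ before /p/ (labial) → [p]
After rule 1: sippogkoŋu
Rule 2: /g/ before /k/ (voiceless) → [k]

[sippokkoŋu]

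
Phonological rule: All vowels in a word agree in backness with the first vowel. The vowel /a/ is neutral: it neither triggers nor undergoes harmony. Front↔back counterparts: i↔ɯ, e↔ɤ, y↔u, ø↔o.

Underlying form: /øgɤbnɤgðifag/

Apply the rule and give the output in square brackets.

/ɤ/ harmonizes with /ø/ ([-back]) → [e]
/ɤ/ harmonizes with /ø/ ([-back]) → [e]

[øgebnegðifag]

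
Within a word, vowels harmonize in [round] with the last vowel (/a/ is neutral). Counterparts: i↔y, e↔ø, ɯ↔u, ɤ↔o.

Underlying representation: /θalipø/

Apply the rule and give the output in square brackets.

/i/ harmonizes with /ø/ ([+round]) → [y]

[θalypø]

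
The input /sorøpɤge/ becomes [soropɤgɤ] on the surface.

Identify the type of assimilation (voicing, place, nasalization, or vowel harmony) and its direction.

vowel harmony, progressive

/ø/→[o] /e/→[ɤ].
Vowels agree with the first vowel, so the harmony is progressive.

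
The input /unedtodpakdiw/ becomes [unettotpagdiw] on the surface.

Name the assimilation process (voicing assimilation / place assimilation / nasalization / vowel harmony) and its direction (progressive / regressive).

/d/→[t] /d/→[t] /k/→[g].
Each target copies a feature from the following segment, so the direction is regressive.

voicing assimilation, regressive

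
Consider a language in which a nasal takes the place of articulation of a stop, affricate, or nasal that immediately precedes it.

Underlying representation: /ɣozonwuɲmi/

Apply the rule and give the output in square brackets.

/m/ after /ɲ/ (palatal) → [ɲ]

[ɣozonwuɲɲi]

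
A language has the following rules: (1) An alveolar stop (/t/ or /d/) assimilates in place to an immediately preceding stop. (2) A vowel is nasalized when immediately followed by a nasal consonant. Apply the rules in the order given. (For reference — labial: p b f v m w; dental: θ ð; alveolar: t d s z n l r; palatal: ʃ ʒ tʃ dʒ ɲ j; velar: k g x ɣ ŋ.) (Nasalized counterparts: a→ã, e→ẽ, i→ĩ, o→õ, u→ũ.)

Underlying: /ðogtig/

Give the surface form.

Rule 1: /t/ after /g/ (velar) → [k]
After rule 1: ðogkig
Rule 2: no segment meets the rule's conditions; no change.

[ðogkig]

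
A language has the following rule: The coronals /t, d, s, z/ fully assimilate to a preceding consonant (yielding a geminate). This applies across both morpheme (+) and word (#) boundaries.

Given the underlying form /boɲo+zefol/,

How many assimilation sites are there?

No segment meets the rule's conditions.

0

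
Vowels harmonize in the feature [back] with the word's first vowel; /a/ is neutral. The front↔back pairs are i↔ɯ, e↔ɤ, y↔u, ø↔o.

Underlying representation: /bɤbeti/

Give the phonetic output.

[bɤbɤtɯ]

/e/ harmonizes with /ɤ/ ([+back]) → [ɤ]
/i/ harmonizes with /ɤ/ ([+back]) → [ɯ]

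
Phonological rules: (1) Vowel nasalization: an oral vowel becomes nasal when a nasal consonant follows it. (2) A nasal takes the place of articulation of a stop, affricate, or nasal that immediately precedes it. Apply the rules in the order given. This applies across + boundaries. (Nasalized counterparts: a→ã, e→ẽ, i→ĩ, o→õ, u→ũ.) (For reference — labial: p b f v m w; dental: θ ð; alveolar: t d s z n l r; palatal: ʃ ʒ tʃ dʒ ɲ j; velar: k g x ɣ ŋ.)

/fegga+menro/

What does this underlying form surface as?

Rule 1: /a/ before nasal /m/ → [ã]
Rule 1: /e/ before nasal /n/ → [ẽ]
After rule 1: feggã+mẽnro
Rule 2: no segment meets the rule's conditions; no change.

[feggã+mẽnro]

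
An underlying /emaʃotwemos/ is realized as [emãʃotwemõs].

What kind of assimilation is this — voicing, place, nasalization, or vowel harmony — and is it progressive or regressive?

/a/→[ã] /o/→[õ].
Each target copies a feature from the preceding segment, so the direction is progressive.

nasalization, progressive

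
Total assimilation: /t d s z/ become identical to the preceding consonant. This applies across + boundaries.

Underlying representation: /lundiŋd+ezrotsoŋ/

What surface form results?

[lunniŋŋ+ezrottoŋ]

/d/ after /n/ → [n] (total assimilation)
/d/ after /ŋ/ → [ŋ] (total assimilation)
/s/ after /t/ → [t] (total assimilation)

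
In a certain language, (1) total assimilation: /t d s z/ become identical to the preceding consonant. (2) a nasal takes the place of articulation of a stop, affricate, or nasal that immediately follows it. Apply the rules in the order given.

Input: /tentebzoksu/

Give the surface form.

Rule 1: /t/ after /n/ → [n] (total assimilation)
Rule 1: /z/ after /b/ → [b] (total assimilation)
Rule 1: /s/ after /k/ → [k] (total assimilation)
After rule 1: tennebbokku
Rule 2: no segment meets the rule's conditions; no change.

[tennebbokku]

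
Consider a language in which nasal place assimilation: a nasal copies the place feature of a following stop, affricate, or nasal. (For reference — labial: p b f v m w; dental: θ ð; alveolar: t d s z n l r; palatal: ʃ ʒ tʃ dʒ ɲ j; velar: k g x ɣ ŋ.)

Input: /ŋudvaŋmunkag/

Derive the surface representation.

[ŋudvammuŋkag]

/ŋ/ before /m/ (labial) → [m]
/n/ before /k/ (velar) → [ŋ]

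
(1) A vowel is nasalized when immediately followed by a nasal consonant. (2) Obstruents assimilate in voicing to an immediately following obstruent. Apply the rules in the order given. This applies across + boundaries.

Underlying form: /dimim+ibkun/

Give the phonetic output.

[dĩmĩm+ipkũn]

Rule 1: /i/ before nasal /m/ → [ĩ]
Rule 1: /i/ before nasal /m/ → [ĩ]
Rule 1: /u/ before nasal /n/ → [ũ]
After rule 1: dĩmĩm+ibkũn
Rule 2: /b/ before /k/ (voiceless) → [p]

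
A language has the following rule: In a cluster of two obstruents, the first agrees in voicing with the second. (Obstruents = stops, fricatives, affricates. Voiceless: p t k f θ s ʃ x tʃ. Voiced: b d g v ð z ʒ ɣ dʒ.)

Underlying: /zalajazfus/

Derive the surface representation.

[zalajasfus]

/z/ before /f/ (voiceless) → [s]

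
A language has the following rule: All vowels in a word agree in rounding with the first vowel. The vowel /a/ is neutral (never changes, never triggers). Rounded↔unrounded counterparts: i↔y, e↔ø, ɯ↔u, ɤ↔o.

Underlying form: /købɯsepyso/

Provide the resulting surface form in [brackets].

[købusøpyso]

/ɯ/ harmonizes with /ø/ ([+round]) → [u]
/e/ harmonizes with /ø/ ([+round]) → [ø]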